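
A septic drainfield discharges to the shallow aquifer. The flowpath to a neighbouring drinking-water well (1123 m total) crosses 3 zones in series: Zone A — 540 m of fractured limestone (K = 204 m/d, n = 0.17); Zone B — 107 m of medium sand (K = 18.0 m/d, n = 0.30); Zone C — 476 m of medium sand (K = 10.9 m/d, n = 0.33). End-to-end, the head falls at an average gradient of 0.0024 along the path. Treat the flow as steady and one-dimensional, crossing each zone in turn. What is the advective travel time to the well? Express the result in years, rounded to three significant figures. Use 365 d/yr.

Continuity: the same q passes through each zone, so ΔH = q·Σ(L_j/K_j) — the zones act as resistances in series.
Σ(L/K) = 540/204 + 107/18.0 + 476/10.9 = 2.647 + 5.944 + 43.67 = 52.26 d
K_eq = L_total / Σ(L/K) = 1123 / 52.26 = 21.49 m/d
q = K_eq · i = 21.49 × 0.0024 = 0.05157 m/d (same in every zone)
Zone A: v = q/n = 0.05157/0.17 = 0.3034 m/d → t_A = 540/0.3034 = 1780 d
Zone B: v = q/n = 0.05157/0.30 = 0.1719 m/d → t_B = 107/0.1719 = 622.4 d
Zone C: v = q/n = 0.05157/0.33 = 0.1563 m/d → t_C = 476/0.1563 = 3046 d
Total t = 1780 + 622.4 + 3046 = 5448 d
   = 5448 / 365 = 14.9 yr

14.9 years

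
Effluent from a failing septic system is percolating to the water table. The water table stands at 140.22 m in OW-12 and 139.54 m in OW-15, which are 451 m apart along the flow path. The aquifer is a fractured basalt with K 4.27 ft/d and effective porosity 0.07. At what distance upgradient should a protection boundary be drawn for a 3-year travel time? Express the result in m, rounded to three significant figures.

Hydraulic gradient i = (140.22 − 139.54) / 451 = 0.68 / 451 = 0.001508
K = 4.27 ft/d × 0.3048 = 1.301 m/d
Specific discharge q = 1.301 × 0.001508 = 0.001962 m/d
v_s = q/n_e = 0.001962/0.07 = 0.02803 m/d
T = 3 yr × 365 = 1095 d
L = v × T = 0.02803 × 1095 = 30.70 m

30.7 m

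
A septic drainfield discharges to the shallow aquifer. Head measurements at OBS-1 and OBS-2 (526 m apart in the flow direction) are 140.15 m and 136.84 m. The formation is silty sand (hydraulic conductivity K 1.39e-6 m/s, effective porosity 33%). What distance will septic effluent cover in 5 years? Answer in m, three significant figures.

Hydraulic gradient i = (140.15 − 136.84) / 526 = 3.31 / 526 = 0.006293
K = 1.39e-6 m/s × 86400 s/d = 0.1201 m/d
Specific discharge q = 0.1201 × 0.006293 = 7.557e-4 m/d
v_s = q/n_e = 7.557e-4/0.33 = 0.002290 m/d
T = 5 yr × 365 = 1825 d
L = v × T = 0.002290 × 1825 = 4.179 m

4.18 m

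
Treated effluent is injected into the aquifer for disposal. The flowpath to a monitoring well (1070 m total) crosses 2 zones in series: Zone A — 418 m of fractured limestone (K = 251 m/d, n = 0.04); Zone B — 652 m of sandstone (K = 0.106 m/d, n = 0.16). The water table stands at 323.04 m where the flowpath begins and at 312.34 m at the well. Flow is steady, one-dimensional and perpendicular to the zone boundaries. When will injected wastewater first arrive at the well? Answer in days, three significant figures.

Total head drop ΔH = 323.04 − 312.34 = 10.70 m
Steady 1-D flow in series ⇒ the Darcy flux q is identical in every zone and the zone head losses add (resistances L/K in series).
Σ(L/K) = 418/251 + 652/0.106 = 1.665 + 6151 = 6153 d
q = ΔH / Σ(L/K) = 10.70 / 6153 = 0.001739 m/d (same in every zone)
Zone A: v = q/n = 0.001739/0.04 = 0.04348 m/d → t_A = 418/0.04348 = 9614 d
Zone B: v = q/n = 0.001739/0.16 = 0.01087 m/d → t_B = 652/0.01087 = 59990 d
Total t = 9614 + 59990 = 69600 d

69600 days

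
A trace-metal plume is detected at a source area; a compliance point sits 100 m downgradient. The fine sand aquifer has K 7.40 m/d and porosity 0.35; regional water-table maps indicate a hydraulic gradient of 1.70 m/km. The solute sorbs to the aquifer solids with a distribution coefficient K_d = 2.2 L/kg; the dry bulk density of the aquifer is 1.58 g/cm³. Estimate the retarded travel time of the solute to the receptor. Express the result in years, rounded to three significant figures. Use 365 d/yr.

q = Ki = 7.40 × 0.0017 = 0.01258 m/d
v = Ki/n = 7.40·0.0017/0.35 = 0.03594 m/d
Retardation R = 1 + ρ_b·K_d/n = 1 + 1.58×2.2/0.35 = 10.93
Contaminant velocity v_c = v/R = 0.03594/10.93 = 0.003288 m/d
t = L/v_c = 100/0.003288 = 30410 d
   = 30410/365 = 83.3 yr

83.3 years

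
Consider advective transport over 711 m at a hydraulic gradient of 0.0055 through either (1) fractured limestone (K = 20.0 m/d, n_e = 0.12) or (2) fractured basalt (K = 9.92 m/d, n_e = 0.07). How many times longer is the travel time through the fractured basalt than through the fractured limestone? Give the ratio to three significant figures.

Unit 1 (fractured limestone): v = 20.0×0.0055/0.12 = 0.9167 m/d, t = 711/0.9167 = 775.6 d
Unit 2 (fractured basalt): v = 9.92×0.0055/0.07 = 0.7794 m/d, t = 711/0.7794 = 912.2 d
t(fractured basalt) / t(fractured limestone) = 912.2/775.6 = 1.18

1.18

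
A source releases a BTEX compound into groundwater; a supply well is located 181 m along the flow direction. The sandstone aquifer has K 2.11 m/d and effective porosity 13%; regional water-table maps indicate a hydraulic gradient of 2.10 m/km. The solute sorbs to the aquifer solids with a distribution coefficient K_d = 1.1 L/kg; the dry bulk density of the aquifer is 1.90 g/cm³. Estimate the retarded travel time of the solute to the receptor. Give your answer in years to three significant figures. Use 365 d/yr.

248 years

Specific discharge q = 2.11 × 0.0021 = 0.004431 m/d
v_s = q/n_e = 0.004431/0.13 = 0.03408 m/d
Retardation R = 1 + ρ_b·K_d/n = 1 + 1.90×1.1/0.13 = 17.08
Contaminant velocity v_c = v/R = 0.03408/17.08 = 0.001996 m/d
t = L/v_c = 181/0.001996 = 90680 d
   = 90680/365 = 248 yr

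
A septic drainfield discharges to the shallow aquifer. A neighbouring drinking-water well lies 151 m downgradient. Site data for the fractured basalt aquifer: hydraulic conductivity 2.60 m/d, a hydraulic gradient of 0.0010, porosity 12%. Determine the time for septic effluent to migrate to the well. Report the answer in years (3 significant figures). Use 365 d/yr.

q = Ki = 2.60 × 0.0010 = 0.002600 m/d
v = Ki/n = 2.60·0.0010/0.12 = 0.02167 m/d
t = L / v = 151 / 0.02167 = 6969 d
   = 6969 / 365 = 19.1 yr

19.1 years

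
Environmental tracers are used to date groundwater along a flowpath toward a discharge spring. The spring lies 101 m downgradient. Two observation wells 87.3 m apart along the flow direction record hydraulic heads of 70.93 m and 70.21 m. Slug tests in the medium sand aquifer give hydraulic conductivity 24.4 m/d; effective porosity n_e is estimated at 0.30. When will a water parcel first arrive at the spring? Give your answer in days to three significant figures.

151 days

Hydraulic gradient i = (70.93 − 70.21) / 87.3 = 0.72 / 87.3 = 0.008247
Specific discharge q = 24.4 × 0.008247 = 0.2012 m/d
v_s = q/n_e = 0.2012/0.30 = 0.6708 m/d
t = L / v = 101 / 0.6708 = 150.6 d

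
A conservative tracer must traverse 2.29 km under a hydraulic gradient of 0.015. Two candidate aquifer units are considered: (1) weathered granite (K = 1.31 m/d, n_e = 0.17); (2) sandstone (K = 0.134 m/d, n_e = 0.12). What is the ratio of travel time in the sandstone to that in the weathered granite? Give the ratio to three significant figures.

Unit 1 (weathered granite): v = 1.31×0.015/0.17 = 0.1156 m/d, t = 2290/0.1156 = 19810 d
Unit 2 (sandstone): v = 0.134×0.015/0.12 = 0.01675 m/d, t = 2290/0.01675 = 136700 d
t(sandstone) / t(weathered granite) = 136700/19810 = 6.90

6.90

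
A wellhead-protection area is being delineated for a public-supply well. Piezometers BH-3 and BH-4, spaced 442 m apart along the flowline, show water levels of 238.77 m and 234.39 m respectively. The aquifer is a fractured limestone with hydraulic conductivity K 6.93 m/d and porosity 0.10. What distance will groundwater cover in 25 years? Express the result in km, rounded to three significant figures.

6.27 km

Hydraulic gradient i = (238.77 − 234.39) / 442 = 4.38 / 442 = 0.009910
Darcy flux q = K·i = 6.93 × 0.009910 = 0.06867 m/d
Average linear velocity = 0.06867 / 0.10 = 0.6867 m/d
T = 25 yr × 365 = 9125 d
L = v × T = 0.6867 × 9125 = 6266 m
   = 6.27 km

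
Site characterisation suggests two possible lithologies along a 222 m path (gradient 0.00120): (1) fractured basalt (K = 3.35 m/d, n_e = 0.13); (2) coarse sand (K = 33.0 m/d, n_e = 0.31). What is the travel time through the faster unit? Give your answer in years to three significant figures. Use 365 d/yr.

4.76 years

Unit 1 (fractured basalt): v = 3.35×0.0012/0.13 = 0.03092 m/d, t = 222/0.03092 = 7179 d
Unit 2 (coarse sand): v = 33.0×0.0012/0.31 = 0.1277 m/d, t = 222/0.1277 = 1738 d
Faster: 1738 d / 365 = 4.76 yr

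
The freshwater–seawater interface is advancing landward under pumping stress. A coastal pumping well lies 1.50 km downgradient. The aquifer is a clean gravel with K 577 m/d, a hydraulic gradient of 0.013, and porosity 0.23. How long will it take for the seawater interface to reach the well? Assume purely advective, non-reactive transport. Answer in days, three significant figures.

46.0 days

Darcy flux q = K·i = 577 × 0.013 = 7.501 m/d
v_s = q/n_e = 7.501/0.23 = 32.61 m/d
L = 1.50 km = 1500 m
t = L / v = 1500 / 32.61 = 45.99 d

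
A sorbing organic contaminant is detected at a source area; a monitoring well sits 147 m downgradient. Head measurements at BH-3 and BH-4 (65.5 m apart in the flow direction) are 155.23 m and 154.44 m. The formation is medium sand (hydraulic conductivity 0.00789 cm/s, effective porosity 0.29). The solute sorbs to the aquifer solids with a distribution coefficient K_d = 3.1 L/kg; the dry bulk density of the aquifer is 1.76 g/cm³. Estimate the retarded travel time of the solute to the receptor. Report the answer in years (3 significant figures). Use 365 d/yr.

Hydraulic gradient i = (155.23 − 154.44) / 65.5 = 0.79 / 65.5 = 0.01206
K = 0.00789 cm/s × 864 = 6.817 m/d
Specific discharge q = 6.817 × 0.01206 = 0.08222 m/d
v = Ki/n = 6.817·0.01206/0.29 = 0.2835 m/d
Retardation R = 1 + ρ_b·K_d/n = 1 + 1.76×3.1/0.29 = 19.81
Contaminant velocity v_c = v/R = 0.2835/19.81 = 0.01431 m/d
t = L/v_c = 147/0.01431 = 10270 d
   = 10270/365 = 28.1 yr

28.1 years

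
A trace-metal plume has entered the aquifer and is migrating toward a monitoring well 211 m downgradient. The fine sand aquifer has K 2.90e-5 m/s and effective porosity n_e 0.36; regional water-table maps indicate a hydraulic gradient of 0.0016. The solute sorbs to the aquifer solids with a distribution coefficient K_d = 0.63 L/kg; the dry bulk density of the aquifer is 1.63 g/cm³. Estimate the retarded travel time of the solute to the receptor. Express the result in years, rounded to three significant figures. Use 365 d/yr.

K = 2.90e-5 m/s × 86400 s/d = 2.506 m/d
Darcy flux q = K·i = 2.506 × 0.0016 = 0.004009 m/d
Seepage velocity v = q / n = 0.004009 / 0.36 = 0.01114 m/d
Retardation R = 1 + ρ_b·K_d/n = 1 + 1.63×0.63/0.36 = 3.853
Contaminant velocity v_c = v/R = 0.01114/3.853 = 0.002891 m/d
t = L/v_c = 211/0.002891 = 73000 d
   = 73000/365 = 200 yr

200 years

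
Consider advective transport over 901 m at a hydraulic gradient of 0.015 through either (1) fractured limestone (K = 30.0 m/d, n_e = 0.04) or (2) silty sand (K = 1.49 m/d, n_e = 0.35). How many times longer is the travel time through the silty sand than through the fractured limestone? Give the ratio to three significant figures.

Unit 1 (fractured limestone): v = 30.0×0.015/0.04 = 11.25 m/d, t = 901/11.25 = 80.09 d
Unit 2 (silty sand): v = 1.49×0.015/0.35 = 0.06386 m/d, t = 901/0.06386 = 14110 d
t(silty sand) / t(fractured limestone) = 14110/80.09 = 176

176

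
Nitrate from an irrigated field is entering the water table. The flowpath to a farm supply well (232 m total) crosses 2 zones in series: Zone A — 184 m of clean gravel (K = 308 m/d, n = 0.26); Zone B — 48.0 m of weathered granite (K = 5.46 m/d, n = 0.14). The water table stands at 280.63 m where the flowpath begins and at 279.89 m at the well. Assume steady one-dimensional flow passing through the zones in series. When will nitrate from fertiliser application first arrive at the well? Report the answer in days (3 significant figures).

692 days

Total head drop ΔH = 280.63 − 279.89 = 0.74 m
Continuity: the same q passes through each zone, so ΔH = q·Σ(L_j/K_j) — the zones act as resistances in series.
Σ(L/K) = 184/308 + 48.0/5.46 = 0.5974 + 8.791 = 9.389 d
q = ΔH / Σ(L/K) = 0.74 / 9.389 = 0.07882 m/d (same in every zone)
Zone A: v = q/n = 0.07882/0.26 = 0.3031 m/d → t_A = 184/0.3031 = 607.0 d
Zone B: v = q/n = 0.07882/0.14 = 0.5630 m/d → t_B = 48.0/0.5630 = 85.26 d
Total t = 607.0 + 85.26 = 692.2 d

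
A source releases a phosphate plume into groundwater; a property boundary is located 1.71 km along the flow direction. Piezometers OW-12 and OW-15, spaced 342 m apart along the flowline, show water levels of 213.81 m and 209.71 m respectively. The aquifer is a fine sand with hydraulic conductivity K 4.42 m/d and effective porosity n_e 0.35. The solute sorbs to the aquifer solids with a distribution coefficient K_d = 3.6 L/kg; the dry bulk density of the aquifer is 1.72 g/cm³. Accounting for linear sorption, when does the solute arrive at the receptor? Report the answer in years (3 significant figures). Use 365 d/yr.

Hydraulic gradient i = (213.81 − 209.71) / 342 = 4.10 / 342 = 0.01199
Specific discharge q = 4.42 × 0.01199 = 0.05299 m/d
Seepage velocity v = q / n = 0.05299 / 0.35 = 0.1514 m/d
Retardation R = 1 + ρ_b·K_d/n = 1 + 1.72×3.6/0.35 = 18.69
Contaminant velocity v_c = v/R = 0.1514/18.69 = 0.008100 m/d
L = 1.71 km = 1710 m
t = L/v_c = 1710/0.008100 = 211100 d
   = 211100/365 = 578 yr

578 years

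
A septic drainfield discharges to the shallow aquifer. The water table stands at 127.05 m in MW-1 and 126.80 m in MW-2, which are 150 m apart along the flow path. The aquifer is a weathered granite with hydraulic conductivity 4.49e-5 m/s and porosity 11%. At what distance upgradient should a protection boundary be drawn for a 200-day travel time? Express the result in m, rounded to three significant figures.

Hydraulic gradient i = (127.05 − 126.80) / 150 = 0.25 / 150 = 0.001667
K = 4.49e-5 m/s × 86400 s/d = 3.879 m/d
q = Ki = 3.879 × 0.001667 = 0.006466 m/d
v = Ki/n = 3.879·0.001667/0.11 = 0.05878 m/d
L = v × T = 0.05878 × 200 = 11.76 m

11.8 m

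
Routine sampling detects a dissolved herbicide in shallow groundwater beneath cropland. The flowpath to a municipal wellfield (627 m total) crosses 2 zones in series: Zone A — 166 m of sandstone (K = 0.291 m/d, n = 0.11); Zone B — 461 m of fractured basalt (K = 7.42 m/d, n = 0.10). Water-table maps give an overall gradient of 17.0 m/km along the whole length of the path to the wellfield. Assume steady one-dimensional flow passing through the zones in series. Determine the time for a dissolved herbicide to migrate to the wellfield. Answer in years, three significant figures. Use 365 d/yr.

Continuity: the same q passes through each zone, so ΔH = q·Σ(L_j/K_j) — the zones act as resistances in series.
Σ(L/K) = 166/0.291 + 461/7.42 = 570.4 + 62.13 = 632.6 d
K_eq = L_total / Σ(L/K) = 627 / 632.6 = 0.9912 m/d
q = K_eq · i = 0.9912 × 0.017 = 0.01685 m/d (same in every zone)
Zone A: v = q/n = 0.01685/0.11 = 0.1532 m/d → t_A = 166/0.1532 = 1084 d
Zone B: v = q/n = 0.01685/0.10 = 0.1685 m/d → t_B = 461/0.1685 = 2736 d
Total t = 1084 + 2736 = 3820 d
   = 3820 / 365 = 10.5 yr

10.5 years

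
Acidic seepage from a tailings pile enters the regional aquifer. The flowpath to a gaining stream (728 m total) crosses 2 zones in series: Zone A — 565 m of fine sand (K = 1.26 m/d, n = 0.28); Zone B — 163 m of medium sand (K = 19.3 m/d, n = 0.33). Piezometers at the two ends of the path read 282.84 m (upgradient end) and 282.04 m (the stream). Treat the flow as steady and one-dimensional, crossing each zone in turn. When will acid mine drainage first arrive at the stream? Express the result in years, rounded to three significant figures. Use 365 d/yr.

Total head drop ΔH = 282.84 − 282.04 = 0.80 m
Steady 1-D flow in series ⇒ the Darcy flux q is identical in every zone and the zone head losses add (resistances L/K in series).
Σ(L/K) = 565/1.26 + 163/19.3 = 448.4 + 8.446 = 456.9 d
q = ΔH / Σ(L/K) = 0.80 / 456.9 = 0.001751 m/d (same in every zone)
Zone A: v = q/n = 0.001751/0.28 = 0.006254 m/d → t_A = 565/0.006254 = 90340 d
Zone B: v = q/n = 0.001751/0.33 = 0.005306 m/d → t_B = 163/0.005306 = 30720 d
Total t = 90340 + 30720 = 121100 d
   = 121100 / 365 = 332 yr

332 years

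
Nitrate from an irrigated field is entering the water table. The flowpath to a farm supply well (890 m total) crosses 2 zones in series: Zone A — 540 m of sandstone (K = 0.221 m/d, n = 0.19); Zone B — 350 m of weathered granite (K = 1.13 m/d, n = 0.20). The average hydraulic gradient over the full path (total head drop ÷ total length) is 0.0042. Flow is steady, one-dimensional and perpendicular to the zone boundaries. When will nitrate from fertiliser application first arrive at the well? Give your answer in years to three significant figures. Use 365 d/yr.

For zones in series the flux q is common to all zones; the equivalent conductivity is the harmonic (thickness-weighted) mean, K_eq = L_total / Σ(L_j/K_j).
Σ(L/K) = 540/0.221 + 350/1.13 = 2443 + 309.7 = 2753 d
K_eq = L_total / Σ(L/K) = 890 / 2753 = 0.3233 m/d
q = K_eq · i = 0.3233 × 0.0042 = 0.001358 m/d (same in every zone)
Zone A: v = q/n = 0.001358/0.19 = 0.007146 m/d → t_A = 540/0.007146 = 75570 d
Zone B: v = q/n = 0.001358/0.20 = 0.006789 m/d → t_B = 350/0.006789 = 51560 d
Total t = 75570 + 51560 = 127100 d
   = 127100 / 365 = 348 yr

348 years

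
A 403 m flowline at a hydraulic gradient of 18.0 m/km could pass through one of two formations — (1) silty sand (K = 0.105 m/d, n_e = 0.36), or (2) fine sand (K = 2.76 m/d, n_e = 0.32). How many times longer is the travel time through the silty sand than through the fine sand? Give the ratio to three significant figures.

Unit 1 (silty sand): v = 0.105×0.018/0.36 = 0.005250 m/d, t = 403/0.005250 = 76760 d
Unit 2 (fine sand): v = 2.76×0.018/0.32 = 0.1552 m/d, t = 403/0.1552 = 2596 d
t(silty sand) / t(fine sand) = 76760/2596 = 29.6

29.6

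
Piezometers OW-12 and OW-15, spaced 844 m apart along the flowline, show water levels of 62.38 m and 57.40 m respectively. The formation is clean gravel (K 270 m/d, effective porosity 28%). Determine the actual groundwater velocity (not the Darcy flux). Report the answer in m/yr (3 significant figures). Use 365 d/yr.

2080 m/yr

Hydraulic gradient i = (62.38 − 57.40) / 844 = 4.98 / 844 = 0.005900
Specific discharge q = 270 × 0.005900 = 1.593 m/d
v_s = q/n_e = 1.593/0.28 = 5.690 m/d
   = 5.690 × 365 = 2080 m/yr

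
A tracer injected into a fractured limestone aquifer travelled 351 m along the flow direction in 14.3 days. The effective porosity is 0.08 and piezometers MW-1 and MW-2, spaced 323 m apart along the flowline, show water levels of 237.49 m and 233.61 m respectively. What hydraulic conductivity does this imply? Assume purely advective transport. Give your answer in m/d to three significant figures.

163 m/d

Hydraulic gradient i = (237.49 − 233.61) / 323 = 3.88 / 323 = 0.01201
v = L / t = 351 / 14.3 = 24.55 m/d
K = v · n / i = 24.55 × 0.08 / 0.01201 = 163 m/d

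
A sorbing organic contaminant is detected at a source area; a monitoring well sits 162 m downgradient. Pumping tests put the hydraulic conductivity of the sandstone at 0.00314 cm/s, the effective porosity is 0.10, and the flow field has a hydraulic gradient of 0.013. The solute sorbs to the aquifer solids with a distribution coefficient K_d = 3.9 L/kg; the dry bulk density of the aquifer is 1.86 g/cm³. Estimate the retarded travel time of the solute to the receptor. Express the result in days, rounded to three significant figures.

K = 0.00314 cm/s × 864 = 2.713 m/d
Specific discharge q = 2.713 × 0.013 = 0.03527 m/d
Average linear velocity = 0.03527 / 0.10 = 0.3527 m/d
Retardation R = 1 + ρ_b·K_d/n = 1 + 1.86×3.9/0.10 = 73.54
Contaminant velocity v_c = v/R = 0.3527/73.54 = 0.004796 m/d
t = L/v_c = 162/0.004796 = 33780 d

33800 days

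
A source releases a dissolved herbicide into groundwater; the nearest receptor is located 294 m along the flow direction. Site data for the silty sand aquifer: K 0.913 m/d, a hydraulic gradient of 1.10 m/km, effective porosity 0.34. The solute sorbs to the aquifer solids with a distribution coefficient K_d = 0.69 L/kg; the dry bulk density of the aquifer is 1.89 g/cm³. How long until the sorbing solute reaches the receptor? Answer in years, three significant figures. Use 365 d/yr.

Darcy flux q = K·i = 0.913 × 0.0011 = 0.001004 m/d
Average linear velocity = 0.001004 / 0.34 = 0.002954 m/d
Retardation R = 1 + ρ_b·K_d/n = 1 + 1.89×0.69/0.34 = 4.836
Contaminant velocity v_c = v/R = 0.002954/4.836 = 6.109e-4 m/d
t = L/v_c = 294/6.109e-4 = 481300 d
   = 481300/365 = 1320 yr

1320 years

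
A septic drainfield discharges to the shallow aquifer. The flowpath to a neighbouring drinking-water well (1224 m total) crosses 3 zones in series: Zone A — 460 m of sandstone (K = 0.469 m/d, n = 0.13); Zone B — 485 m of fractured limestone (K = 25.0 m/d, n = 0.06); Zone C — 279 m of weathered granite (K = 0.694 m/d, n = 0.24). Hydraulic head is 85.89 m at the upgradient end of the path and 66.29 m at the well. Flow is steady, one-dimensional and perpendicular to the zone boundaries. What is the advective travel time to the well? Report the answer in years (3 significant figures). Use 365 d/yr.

30.5 years

Total head drop ΔH = 85.89 − 66.29 = 19.60 m
Continuity: the same q passes through each zone, so ΔH = q·Σ(L_j/K_j) — the zones act as resistances in series.
Σ(L/K) = 460/0.469 + 485/25.0 + 279/0.694 = 980.8 + 19.40 + 402.0 = 1402 d
q = ΔH / Σ(L/K) = 19.60 / 1402 = 0.01398 m/d (same in every zone)
Zone A: v = q/n = 0.01398/0.13 = 0.1075 m/d → t_A = 460/0.1075 = 4278 d
Zone B: v = q/n = 0.01398/0.06 = 0.2330 m/d → t_B = 485/0.2330 = 2082 d
Zone C: v = q/n = 0.01398/0.24 = 0.05824 m/d → t_C = 279/0.05824 = 4790 d
Total t = 4278 + 2082 + 4790 = 11150 d
   = 11150 / 365 = 30.5 yr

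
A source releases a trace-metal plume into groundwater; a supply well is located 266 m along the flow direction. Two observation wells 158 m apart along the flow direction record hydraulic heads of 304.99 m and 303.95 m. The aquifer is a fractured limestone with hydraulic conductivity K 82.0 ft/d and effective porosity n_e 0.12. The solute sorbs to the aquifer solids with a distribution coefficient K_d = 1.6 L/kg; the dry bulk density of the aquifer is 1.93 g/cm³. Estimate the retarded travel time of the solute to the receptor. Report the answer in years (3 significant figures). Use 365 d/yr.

14.2 years

Hydraulic gradient i = (304.99 − 303.95) / 158 = 1.04 / 158 = 0.006582
K = 82.0 ft/d × 0.3048 = 24.99 m/d
Specific discharge q = 24.99 × 0.006582 = 0.1645 m/d
v = Ki/n = 24.99·0.006582/0.12 = 1.371 m/d
Retardation R = 1 + ρ_b·K_d/n = 1 + 1.93×1.6/0.12 = 26.73
Contaminant velocity v_c = v/R = 1.371/26.73 = 0.05128 m/d
t = L/v_c = 266/0.05128 = 5187 d
   = 5187/365 = 14.2 yr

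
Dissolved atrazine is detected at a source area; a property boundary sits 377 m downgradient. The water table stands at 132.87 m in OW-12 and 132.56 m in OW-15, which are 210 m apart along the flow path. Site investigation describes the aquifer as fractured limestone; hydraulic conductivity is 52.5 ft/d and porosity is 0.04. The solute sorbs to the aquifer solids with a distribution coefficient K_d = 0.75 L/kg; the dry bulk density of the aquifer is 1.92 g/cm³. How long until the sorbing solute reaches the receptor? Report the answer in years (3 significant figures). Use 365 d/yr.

Hydraulic gradient i = (132.87 − 132.56) / 210 = 0.31 / 210 = 0.001476
K = 52.5 ft/d × 0.3048 = 16.00 m/d
Darcy flux q = K·i = 16.00 × 0.001476 = 0.02362 m/d
v_s = q/n_e = 0.02362/0.04 = 0.5906 m/d
Retardation R = 1 + ρ_b·K_d/n = 1 + 1.92×0.75/0.04 = 37.00
Contaminant velocity v_c = v/R = 0.5906/37.00 = 0.01596 m/d
t = L/v_c = 377/0.01596 = 23620 d
   = 23620/365 = 64.7 yr

64.7 years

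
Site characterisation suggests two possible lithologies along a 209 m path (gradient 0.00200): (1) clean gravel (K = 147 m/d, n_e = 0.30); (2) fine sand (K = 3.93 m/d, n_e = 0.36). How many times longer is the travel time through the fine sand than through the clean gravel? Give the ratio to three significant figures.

44.9

Unit 1 (clean gravel): v = 147×0.0020/0.30 = 0.9800 m/d, t = 209/0.9800 = 213.3 d
Unit 2 (fine sand): v = 3.93×0.0020/0.36 = 0.02183 m/d, t = 209/0.02183 = 9573 d
t(fine sand) / t(clean gravel) = 9573/213.3 = 44.9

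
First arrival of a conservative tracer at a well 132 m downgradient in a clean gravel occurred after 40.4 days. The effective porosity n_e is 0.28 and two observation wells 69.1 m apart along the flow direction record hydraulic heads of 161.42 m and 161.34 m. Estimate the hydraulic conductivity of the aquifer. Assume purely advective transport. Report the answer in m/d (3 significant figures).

790 m/d

Hydraulic gradient i = (161.42 − 161.34) / 69.1 = 0.08 / 69.1 = 0.001158
v = L / t = 132 / 40.4 = 3.267 m/d
K = v · n / i = 3.267 × 0.28 / 0.001158 = 790 m/d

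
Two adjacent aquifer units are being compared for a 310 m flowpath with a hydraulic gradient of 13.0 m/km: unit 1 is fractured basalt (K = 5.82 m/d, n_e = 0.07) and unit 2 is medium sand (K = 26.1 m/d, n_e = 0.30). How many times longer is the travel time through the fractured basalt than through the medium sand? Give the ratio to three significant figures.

Unit 1 (fractured basalt): v = 5.82×0.013/0.07 = 1.081 m/d, t = 310/1.081 = 286.8 d
Unit 2 (medium sand): v = 26.1×0.013/0.30 = 1.131 m/d, t = 310/1.131 = 274.1 d
t(fractured basalt) / t(medium sand) = 286.8/274.1 = 1.05

1.05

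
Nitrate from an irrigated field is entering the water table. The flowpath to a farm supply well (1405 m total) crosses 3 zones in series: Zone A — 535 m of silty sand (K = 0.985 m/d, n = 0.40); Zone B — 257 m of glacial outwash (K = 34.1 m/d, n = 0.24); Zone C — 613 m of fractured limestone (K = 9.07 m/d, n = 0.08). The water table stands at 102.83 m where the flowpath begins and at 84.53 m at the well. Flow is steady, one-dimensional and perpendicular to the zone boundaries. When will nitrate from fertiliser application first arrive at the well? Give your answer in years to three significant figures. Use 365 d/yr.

Total head drop ΔH = 102.83 − 84.53 = 18.30 m
Continuity: the same q passes through each zone, so ΔH = q·Σ(L_j/K_j) — the zones act as resistances in series.
Σ(L/K) = 535/0.985 + 257/34.1 + 613/9.07 = 543.1 + 7.537 + 67.59 = 618.3 d
q = ΔH / Σ(L/K) = 18.30 / 618.3 = 0.02960 m/d (same in every zone)
Zone A: v = q/n = 0.02960/0.40 = 0.07400 m/d → t_A = 535/0.07400 = 7230 d
Zone B: v = q/n = 0.02960/0.24 = 0.1233 m/d → t_B = 257/0.1233 = 2084 d
Zone C: v = q/n = 0.02960/0.08 = 0.3700 m/d → t_C = 613/0.3700 = 1657 d
Total t = 7230 + 2084 + 1657 = 10970 d
   = 10970 / 365 = 30.1 yr

30.1 years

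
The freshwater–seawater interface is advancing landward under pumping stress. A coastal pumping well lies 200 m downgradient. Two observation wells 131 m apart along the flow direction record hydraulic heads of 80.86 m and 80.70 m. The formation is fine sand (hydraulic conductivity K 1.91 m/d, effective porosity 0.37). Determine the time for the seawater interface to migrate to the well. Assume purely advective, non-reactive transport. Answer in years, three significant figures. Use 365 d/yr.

86.9 years

Hydraulic gradient i = (80.86 − 80.70) / 131 = 0.16 / 131 = 0.001221
q = Ki = 1.91 × 0.001221 = 0.002333 m/d
Average linear velocity = 0.002333 / 0.37 = 0.006305 m/d
t = L / v = 200 / 0.006305 = 31720 d
   = 31720 / 365 = 86.9 yr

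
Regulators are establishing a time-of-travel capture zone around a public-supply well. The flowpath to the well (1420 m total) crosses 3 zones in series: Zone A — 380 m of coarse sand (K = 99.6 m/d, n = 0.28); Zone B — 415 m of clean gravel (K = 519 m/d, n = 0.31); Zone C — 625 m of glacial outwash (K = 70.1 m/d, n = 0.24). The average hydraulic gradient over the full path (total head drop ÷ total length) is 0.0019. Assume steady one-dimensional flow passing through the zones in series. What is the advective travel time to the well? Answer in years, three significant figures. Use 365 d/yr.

5.29 years

For zones in series the flux q is common to all zones; the equivalent conductivity is the harmonic (thickness-weighted) mean, K_eq = L_total / Σ(L_j/K_j).
Σ(L/K) = 380/99.6 + 415/519 + 625/70.1 = 3.815 + 0.7996 + 8.916 = 13.53 d
K_eq = L_total / Σ(L/K) = 1420 / 13.53 = 104.9 m/d
q = K_eq · i = 104.9 × 0.0019 = 0.1994 m/d (same in every zone)
Zone A: v = q/n = 0.1994/0.28 = 0.7121 m/d → t_A = 380/0.7121 = 533.6 d
Zone B: v = q/n = 0.1994/0.31 = 0.6432 m/d → t_B = 415/0.6432 = 645.2 d
Zone C: v = q/n = 0.1994/0.24 = 0.8308 m/d → t_C = 625/0.8308 = 752.3 d
Total t = 533.6 + 645.2 + 752.3 = 1931 d
   = 1931 / 365 = 5.29 yr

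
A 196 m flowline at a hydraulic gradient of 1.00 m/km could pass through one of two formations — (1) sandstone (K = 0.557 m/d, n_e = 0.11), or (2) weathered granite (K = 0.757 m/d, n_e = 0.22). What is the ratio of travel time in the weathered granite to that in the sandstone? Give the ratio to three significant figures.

1.47

Unit 1 (sandstone): v = 0.557×0.0010/0.11 = 0.005064 m/d, t = 196/0.005064 = 38710 d
Unit 2 (weathered granite): v = 0.757×0.0010/0.22 = 0.003441 m/d, t = 196/0.003441 = 56960 d
t(weathered granite) / t(sandstone) = 56960/38710 = 1.47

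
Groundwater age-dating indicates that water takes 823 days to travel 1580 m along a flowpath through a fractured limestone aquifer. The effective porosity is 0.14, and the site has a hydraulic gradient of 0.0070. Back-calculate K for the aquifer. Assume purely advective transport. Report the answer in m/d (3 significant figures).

38.4 m/d

v = L / t = 1580 / 823 = 1.920 m/d
K = v · n / i = 1.920 × 0.14 / 0.0070 = 38.4 m/d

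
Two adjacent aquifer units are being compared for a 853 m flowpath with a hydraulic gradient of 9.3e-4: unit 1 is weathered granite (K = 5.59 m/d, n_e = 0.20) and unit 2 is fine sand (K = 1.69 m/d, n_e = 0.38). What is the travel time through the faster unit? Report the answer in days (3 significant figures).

Unit 1 (weathered granite): v = 5.59×9.3e-4/0.20 = 0.02599 m/d, t = 853/0.02599 = 32820 d
Unit 2 (fine sand): v = 1.69×9.3e-4/0.38 = 0.004136 m/d, t = 853/0.004136 = 206200 d
Faster unit: t = 32800 d

32800 days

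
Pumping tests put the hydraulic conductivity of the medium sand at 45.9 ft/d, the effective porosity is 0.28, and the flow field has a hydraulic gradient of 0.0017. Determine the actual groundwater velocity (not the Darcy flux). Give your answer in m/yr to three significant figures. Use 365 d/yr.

K = 45.9 ft/d × 0.3048 = 13.99 m/d
Specific discharge q = 13.99 × 0.0017 = 0.02378 m/d
Average linear velocity = 0.02378 / 0.28 = 0.08494 m/d
   = 0.08494 × 365 = 31.0 m/yr

31.0 m/yr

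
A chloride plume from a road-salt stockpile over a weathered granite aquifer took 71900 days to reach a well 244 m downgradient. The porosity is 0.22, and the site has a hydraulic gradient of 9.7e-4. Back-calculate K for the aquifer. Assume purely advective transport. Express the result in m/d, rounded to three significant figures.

v = L / t = 244 / 71900 = 0.003394 m/d
K = v · n / i = 0.003394 × 0.22 / 9.7e-4 = 0.770 m/d

0.770 m/d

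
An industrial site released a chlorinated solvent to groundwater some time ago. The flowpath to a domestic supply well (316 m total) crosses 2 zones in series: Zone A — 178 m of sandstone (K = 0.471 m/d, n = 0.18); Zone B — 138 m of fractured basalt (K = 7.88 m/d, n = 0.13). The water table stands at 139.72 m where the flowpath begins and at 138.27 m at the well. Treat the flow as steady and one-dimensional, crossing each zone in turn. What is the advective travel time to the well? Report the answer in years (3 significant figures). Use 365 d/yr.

37.3 years

Total head drop ΔH = 139.72 − 138.27 = 1.45 m
Steady 1-D flow in series ⇒ the Darcy flux q is identical in every zone and the zone head losses add (resistances L/K in series).
Σ(L/K) = 178/0.471 + 138/7.88 = 377.9 + 17.51 = 395.4 d
q = ΔH / Σ(L/K) = 1.45 / 395.4 = 0.003667 m/d (same in every zone)
Zone A: v = q/n = 0.003667/0.18 = 0.02037 m/d → t_A = 178/0.02037 = 8738 d
Zone B: v = q/n = 0.003667/0.13 = 0.02821 m/d → t_B = 138/0.02821 = 4892 d
Total t = 8738 + 4892 = 13630 d
   = 13630 / 365 = 37.3 yr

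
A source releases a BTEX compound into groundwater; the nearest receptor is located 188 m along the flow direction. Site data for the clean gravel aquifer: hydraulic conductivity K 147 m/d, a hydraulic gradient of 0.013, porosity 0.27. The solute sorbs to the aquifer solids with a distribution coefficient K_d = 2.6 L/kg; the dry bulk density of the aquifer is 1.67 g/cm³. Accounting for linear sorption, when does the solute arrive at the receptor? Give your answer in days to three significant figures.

Darcy flux q = K·i = 147 × 0.013 = 1.911 m/d
Seepage velocity v = q / n = 1.911 / 0.27 = 7.078 m/d
Retardation R = 1 + ρ_b·K_d/n = 1 + 1.67×2.6/0.27 = 17.08
Contaminant velocity v_c = v/R = 7.078/17.08 = 0.4144 m/d
t = L/v_c = 188/0.4144 = 453.7 d

454 days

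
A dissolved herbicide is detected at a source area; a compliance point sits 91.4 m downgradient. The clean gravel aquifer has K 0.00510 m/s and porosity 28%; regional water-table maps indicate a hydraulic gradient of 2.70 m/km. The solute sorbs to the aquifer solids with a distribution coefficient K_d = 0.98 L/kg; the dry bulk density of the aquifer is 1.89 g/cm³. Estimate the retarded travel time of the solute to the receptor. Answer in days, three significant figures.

164 days

K = 0.00510 m/s × 86400 s/d = 440.6 m/d
Darcy flux q = K·i = 440.6 × 0.0027 = 1.190 m/d
Average linear velocity = 1.190 / 0.28 = 4.249 m/d
Retardation R = 1 + ρ_b·K_d/n = 1 + 1.89×0.98/0.28 = 7.615
Contaminant velocity v_c = v/R = 4.249/7.615 = 0.5580 m/d
t = L/v_c = 91.4/0.5580 = 163.8 d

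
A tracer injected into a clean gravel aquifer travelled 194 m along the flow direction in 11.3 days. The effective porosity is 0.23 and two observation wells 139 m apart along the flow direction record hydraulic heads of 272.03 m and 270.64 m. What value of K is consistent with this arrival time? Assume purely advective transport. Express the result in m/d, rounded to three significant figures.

395 m/d

Hydraulic gradient i = (272.03 − 270.64) / 139 = 1.39 / 139 = 0.01000
v = L / t = 194 / 11.3 = 17.17 m/d
K = v · n / i = 17.17 × 0.23 / 0.01000 = 395 m/d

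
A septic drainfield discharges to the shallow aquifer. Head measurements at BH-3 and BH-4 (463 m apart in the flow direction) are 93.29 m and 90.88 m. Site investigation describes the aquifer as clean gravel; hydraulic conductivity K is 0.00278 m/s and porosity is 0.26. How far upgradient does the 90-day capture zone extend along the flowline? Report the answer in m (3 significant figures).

433 m

Hydraulic gradient i = (93.29 − 90.88) / 463 = 2.41 / 463 = 0.005205
K = 0.00278 m/s × 86400 s/d = 240.2 m/d
q = Ki = 240.2 × 0.005205 = 1.250 m/d
Seepage velocity v = q / n = 1.250 / 0.26 = 4.809 m/d
L = v × T = 4.809 × 90 = 432.8 m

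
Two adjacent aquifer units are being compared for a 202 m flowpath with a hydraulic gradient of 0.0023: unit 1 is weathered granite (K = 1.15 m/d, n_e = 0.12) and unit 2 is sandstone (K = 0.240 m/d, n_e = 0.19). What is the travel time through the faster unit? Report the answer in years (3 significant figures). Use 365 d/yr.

Unit 1 (weathered granite): v = 1.15×0.0023/0.12 = 0.02204 m/d, t = 202/0.02204 = 9164 d
Unit 2 (sandstone): v = 0.240×0.0023/0.19 = 0.002905 m/d, t = 202/0.002905 = 69530 d
Faster: 9164 d / 365 = 25.1 yr

25.1 years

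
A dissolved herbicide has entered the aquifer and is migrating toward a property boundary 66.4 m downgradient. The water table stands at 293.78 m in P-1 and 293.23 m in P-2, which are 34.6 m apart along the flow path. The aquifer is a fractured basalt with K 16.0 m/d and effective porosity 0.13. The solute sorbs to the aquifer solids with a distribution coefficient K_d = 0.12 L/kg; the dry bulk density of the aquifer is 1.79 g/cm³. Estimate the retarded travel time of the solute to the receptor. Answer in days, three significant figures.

90.0 days

Hydraulic gradient i = (293.78 − 293.23) / 34.6 = 0.55 / 34.6 = 0.01590
Darcy flux q = K·i = 16.0 × 0.01590 = 0.2543 m/d
v = Ki/n = 16.0·0.01590/0.13 = 1.956 m/d
Retardation R = 1 + ρ_b·K_d/n = 1 + 1.79×0.12/0.13 = 2.652
Contaminant velocity v_c = v/R = 1.956/2.652 = 0.7376 m/d
t = L/v_c = 66.4/0.7376 = 90.02 d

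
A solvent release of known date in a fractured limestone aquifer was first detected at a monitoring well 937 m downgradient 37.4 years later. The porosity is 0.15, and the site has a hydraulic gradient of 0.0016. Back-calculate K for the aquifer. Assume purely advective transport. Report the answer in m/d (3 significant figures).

6.43 m/d

t = 37.4 years = 13650 d
v = L / t = 937 / 13650 = 0.06864 m/d
K = v · n / i = 0.06864 × 0.15 / 0.0016 = 6.43 m/d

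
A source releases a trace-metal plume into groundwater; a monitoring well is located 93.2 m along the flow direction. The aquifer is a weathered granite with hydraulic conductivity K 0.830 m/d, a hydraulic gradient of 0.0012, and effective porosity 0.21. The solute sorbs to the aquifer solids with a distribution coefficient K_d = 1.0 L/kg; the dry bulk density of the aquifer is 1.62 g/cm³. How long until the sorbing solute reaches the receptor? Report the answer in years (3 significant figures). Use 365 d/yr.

Specific discharge q = 0.830 × 0.0012 = 9.960e-4 m/d
v_s = q/n_e = 9.960e-4/0.21 = 0.004743 m/d
Retardation R = 1 + ρ_b·K_d/n = 1 + 1.62×1.0/0.21 = 8.714
Contaminant velocity v_c = v/R = 0.004743/8.714 = 5.443e-4 m/d
t = L/v_c = 93.2/5.443e-4 = 171200 d
   = 171200/365 = 469 yr

469 years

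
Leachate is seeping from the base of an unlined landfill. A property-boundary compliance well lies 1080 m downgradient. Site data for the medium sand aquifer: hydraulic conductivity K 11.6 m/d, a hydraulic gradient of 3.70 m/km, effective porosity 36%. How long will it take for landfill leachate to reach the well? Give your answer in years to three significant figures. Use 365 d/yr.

24.8 years

q = Ki = 11.6 × 0.0037 = 0.04292 m/d
v_s = q/n_e = 0.04292/0.36 = 0.1192 m/d
t = L / v = 1080 / 0.1192 = 9059 d
   = 9059 / 365 = 24.8 yr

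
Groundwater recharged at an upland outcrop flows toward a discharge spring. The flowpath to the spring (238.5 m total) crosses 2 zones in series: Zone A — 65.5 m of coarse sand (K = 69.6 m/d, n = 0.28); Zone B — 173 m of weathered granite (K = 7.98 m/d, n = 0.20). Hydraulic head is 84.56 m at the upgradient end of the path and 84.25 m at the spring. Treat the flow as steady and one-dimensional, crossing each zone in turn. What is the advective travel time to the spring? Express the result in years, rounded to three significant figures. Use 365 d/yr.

Total head drop ΔH = 84.56 − 84.25 = 0.31 m
Continuity: the same q passes through each zone, so ΔH = q·Σ(L_j/K_j) — the zones act as resistances in series.
Σ(L/K) = 65.5/69.6 + 173/7.98 = 0.9411 + 21.68 = 22.62 d
q = ΔH / Σ(L/K) = 0.31 / 22.62 = 0.01370 m/d (same in every zone)
Zone A: v = q/n = 0.01370/0.28 = 0.04894 m/d → t_A = 65.5/0.04894 = 1338 d
Zone B: v = q/n = 0.01370/0.20 = 0.06852 m/d → t_B = 173/0.06852 = 2525 d
Total t = 1338 + 2525 = 3863 d
   = 3863 / 365 = 10.6 yr

10.6 years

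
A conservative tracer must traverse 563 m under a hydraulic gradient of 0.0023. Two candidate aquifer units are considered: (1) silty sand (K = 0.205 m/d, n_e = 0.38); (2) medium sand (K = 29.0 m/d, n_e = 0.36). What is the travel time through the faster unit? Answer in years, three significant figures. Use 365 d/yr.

Unit 1 (silty sand): v = 0.205×0.0023/0.38 = 0.001241 m/d, t = 563/0.001241 = 453700 d
Unit 2 (medium sand): v = 29.0×0.0023/0.36 = 0.1853 m/d, t = 563/0.1853 = 3039 d
Faster: 3039 d / 365 = 8.33 yr

8.33 years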